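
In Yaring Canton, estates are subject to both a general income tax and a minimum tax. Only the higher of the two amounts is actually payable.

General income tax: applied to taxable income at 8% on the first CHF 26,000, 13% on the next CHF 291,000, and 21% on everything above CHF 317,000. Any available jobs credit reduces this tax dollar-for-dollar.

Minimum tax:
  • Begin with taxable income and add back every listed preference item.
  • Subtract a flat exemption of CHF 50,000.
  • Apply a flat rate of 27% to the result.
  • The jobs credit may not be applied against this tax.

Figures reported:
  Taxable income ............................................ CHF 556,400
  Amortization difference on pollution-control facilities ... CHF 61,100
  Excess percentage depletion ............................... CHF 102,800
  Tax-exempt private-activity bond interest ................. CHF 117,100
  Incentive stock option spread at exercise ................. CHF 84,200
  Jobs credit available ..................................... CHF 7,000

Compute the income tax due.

General income tax:
  CHF 26,000 × 8% = CHF 2,080
  CHF 291,000 × 13% = CHF 37,830
  CHF 239,400 × 21% = CHF 50,274
  → CHF 90,184
  Less jobs credit CHF 7,000 → CHF 83,184

Minimum tax:
  Adjusted income: CHF 556,400 + CHF 61,100 + CHF 102,800 + CHF 117,100 + CHF 84,200 = CHF 921,600
  Less exemption CHF 50,000 → base CHF 871,600
  CHF 871,600 × 27% = CHF 235,332

CHF 235,332 > CHF 83,184, so the minimum tax is the binding amount.

CHF 235,332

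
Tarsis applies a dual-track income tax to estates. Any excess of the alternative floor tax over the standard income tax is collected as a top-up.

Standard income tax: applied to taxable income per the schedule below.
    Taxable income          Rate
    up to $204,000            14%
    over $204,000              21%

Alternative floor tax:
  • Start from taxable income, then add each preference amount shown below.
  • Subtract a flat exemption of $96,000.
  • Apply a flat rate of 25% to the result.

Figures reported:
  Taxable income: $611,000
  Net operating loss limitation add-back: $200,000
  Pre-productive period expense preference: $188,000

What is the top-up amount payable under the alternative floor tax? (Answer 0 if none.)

$111,720

Standard income tax:
  $204,000 × 14% = $28,560
  $407,000 × 21% = $85,470
  → $114,030

Alternative floor tax:
  Adjusted income: $611,000 + $200,000 + $188,000 = $999,000
  Less exemption $96,000 → base $903,000
  $903,000 × 25% = $225,750

Excess of alternative floor tax over standard income tax: $225,750 − $114,030 = $111,720.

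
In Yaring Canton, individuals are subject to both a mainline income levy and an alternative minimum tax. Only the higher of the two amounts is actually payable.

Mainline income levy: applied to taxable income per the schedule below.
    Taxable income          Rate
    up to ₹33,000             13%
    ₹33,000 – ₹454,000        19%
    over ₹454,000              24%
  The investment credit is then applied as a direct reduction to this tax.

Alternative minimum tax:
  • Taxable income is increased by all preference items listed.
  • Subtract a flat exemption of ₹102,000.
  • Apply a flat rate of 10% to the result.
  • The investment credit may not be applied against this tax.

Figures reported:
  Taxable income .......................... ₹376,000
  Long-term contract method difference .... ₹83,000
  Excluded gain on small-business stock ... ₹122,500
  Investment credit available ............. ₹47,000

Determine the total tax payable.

₹47,950

Mainline income levy:
  ₹33,000 × 13% = ₹4,290
  ₹343,000 × 19% = ₹65,170
  → ₹69,460
  Less investment credit ₹47,000 → ₹22,460

Alternative minimum tax:
  Adjusted income: ₹376,000 + ₹83,000 + ₹122,500 = ₹581,500
  Less exemption ₹102,000 → base ₹479,500
  ₹479,500 × 10% = ₹47,950

₹47,950 > ₹22,460, so the alternative minimum tax is the binding amount.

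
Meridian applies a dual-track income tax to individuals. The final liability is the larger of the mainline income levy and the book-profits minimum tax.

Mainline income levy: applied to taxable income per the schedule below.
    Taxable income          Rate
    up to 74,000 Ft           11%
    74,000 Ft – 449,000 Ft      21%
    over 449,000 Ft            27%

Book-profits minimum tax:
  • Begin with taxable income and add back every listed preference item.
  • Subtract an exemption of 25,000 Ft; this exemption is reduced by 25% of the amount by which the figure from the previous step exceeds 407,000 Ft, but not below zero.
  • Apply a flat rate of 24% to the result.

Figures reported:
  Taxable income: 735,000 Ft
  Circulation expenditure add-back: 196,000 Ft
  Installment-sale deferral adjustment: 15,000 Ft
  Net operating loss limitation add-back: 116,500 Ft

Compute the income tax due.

255,000 Ft

Mainline income levy:
  74,000 Ft × 11% = 8,140 Ft
  375,000 Ft × 21% = 78,750 Ft
  286,000 Ft × 27% = 77,220 Ft
  → 164,110 Ft

Book-profits minimum tax:
  Adjusted income: 735,000 Ft + 196,000 Ft + 15,000 Ft + 116,500 Ft = 1,062,500 Ft
  Exemption: 25% × (1,062,500 Ft − 407,000 Ft) = 163,875 Ft ≥ 25,000 Ft, so the exemption is fully phased out
  Base: 1,062,500 Ft − 0 Ft = 1,062,500 Ft
  1,062,500 Ft × 24% = 255,000 Ft

255,000 Ft > 164,110 Ft, so the book-profits minimum tax is the binding amount.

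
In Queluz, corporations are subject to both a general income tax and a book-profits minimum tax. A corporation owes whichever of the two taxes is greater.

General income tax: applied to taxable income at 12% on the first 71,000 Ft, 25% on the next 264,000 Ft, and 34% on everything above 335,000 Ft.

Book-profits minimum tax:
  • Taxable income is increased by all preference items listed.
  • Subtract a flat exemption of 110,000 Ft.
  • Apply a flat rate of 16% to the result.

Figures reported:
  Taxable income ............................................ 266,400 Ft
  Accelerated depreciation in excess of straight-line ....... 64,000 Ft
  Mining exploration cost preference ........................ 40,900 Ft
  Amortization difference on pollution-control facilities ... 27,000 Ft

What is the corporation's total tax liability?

57,370 Ft

General income tax:
  71,000 Ft × 12% = 8,520 Ft
  195,400 Ft × 25% = 48,850 Ft
  → 57,370 Ft

Book-profits minimum tax:
  Adjusted income: 266,400 Ft + 64,000 Ft + 40,900 Ft + 27,000 Ft = 398,300 Ft
  Less exemption 110,000 Ft → base 288,300 Ft
  288,300 Ft × 16% = 46,128 Ft

57,370 Ft > 46,128 Ft, so the general income tax governs.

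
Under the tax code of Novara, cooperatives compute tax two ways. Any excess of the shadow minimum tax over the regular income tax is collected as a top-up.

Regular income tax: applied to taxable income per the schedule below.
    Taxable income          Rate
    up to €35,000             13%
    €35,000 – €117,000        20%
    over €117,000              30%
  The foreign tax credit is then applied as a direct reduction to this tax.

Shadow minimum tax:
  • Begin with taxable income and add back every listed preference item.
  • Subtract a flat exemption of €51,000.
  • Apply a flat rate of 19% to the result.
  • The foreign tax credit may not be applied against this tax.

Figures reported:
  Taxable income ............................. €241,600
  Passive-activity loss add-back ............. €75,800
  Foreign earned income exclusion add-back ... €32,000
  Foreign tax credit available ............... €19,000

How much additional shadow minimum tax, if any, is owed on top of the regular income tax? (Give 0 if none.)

€17,366

Regular income tax:
  €35,000 × 13% = €4,550
  €82,000 × 20% = €16,400
  €124,600 × 30% = €37,380
  → €58,330
  Less foreign tax credit €19,000 → €39,330

Shadow minimum tax:
  Adjusted income: €241,600 + €75,800 + €32,000 = €349,400
  Less exemption €51,000 → base €298,400
  €298,400 × 19% = €56,696

Excess of shadow minimum tax over regular income tax: €56,696 − €39,330 = €17,366.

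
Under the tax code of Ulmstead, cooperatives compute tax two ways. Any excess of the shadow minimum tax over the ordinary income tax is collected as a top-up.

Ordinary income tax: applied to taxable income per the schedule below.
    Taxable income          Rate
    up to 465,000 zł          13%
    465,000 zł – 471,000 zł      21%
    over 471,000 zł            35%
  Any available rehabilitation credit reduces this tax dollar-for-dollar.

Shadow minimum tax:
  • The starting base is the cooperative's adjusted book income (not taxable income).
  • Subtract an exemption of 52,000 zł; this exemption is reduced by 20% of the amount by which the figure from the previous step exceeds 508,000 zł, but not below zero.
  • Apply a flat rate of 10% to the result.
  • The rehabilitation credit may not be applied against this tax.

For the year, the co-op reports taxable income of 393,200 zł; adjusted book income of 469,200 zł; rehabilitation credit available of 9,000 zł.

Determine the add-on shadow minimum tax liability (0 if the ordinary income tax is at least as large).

0 zł

Shadow minimum tax:
  Base (adjusted book income): 469,200 zł
  Exemption: 469,200 zł ≤ 508,000 zł, so full 52,000 zł applies
  Base: 469,200 zł − 52,000 zł = 417,200 zł
  417,200 zł × 10% = 41,720 zł

Ordinary income tax:
  393,200 zł × 13% = 51,116 zł
  Less rehabilitation credit 9,000 zł → 42,116 zł

41,720 zł ≤ 42,116 zł, so no add-on is due.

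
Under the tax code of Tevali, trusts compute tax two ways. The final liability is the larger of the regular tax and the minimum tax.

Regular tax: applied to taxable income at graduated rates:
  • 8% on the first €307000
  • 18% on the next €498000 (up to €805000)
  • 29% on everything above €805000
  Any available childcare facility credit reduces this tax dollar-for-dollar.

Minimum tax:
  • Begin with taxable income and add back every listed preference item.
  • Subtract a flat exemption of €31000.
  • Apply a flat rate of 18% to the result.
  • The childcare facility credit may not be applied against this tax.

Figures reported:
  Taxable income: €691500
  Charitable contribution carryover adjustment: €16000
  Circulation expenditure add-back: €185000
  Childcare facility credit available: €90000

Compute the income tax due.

Minimum tax:
  Adjusted income: €691500 + €16000 + €185000 = €892500
  Less exemption €31000 → base €861500
  €861500 × 18% = €155070

Regular tax:
  €307000 × 8% = €24560
  €384500 × 18% = €69210
  → €93770
  Less childcare facility credit €90000 → €3770

€155070 > €3770, so the minimum tax is the binding amount.

€155070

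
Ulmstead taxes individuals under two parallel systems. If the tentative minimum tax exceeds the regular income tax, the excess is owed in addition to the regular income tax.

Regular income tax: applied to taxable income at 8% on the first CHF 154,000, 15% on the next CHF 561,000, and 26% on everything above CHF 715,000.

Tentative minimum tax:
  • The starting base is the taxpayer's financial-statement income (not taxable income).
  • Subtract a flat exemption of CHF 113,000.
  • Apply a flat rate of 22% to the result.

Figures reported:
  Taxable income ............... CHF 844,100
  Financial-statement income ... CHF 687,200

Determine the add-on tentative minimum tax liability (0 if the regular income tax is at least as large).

Regular income tax:
  CHF 154,000 × 8% = CHF 12,320
  CHF 561,000 × 15% = CHF 84,150
  CHF 129,100 × 26% = CHF 33,566
  → CHF 130,036

Tentative minimum tax:
  Base (financial-statement income): CHF 687,200
  Less exemption CHF 113,000 → base CHF 574,200
  CHF 574,200 × 22% = CHF 126,324

CHF 126,324 ≤ CHF 130,036, so no add-on is due.

CHF 0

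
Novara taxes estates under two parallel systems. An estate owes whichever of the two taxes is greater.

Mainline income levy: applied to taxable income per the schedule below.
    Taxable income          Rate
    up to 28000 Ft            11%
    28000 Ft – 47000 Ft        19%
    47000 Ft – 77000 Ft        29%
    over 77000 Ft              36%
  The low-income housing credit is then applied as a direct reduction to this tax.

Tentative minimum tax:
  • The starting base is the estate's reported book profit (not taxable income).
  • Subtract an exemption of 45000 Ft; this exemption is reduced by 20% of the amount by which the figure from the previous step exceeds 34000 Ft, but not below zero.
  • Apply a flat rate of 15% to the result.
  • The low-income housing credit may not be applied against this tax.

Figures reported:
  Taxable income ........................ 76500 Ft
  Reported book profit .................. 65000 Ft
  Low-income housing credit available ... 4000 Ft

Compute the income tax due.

11245 Ft

Tentative minimum tax:
  Base (reported book profit): 65000 Ft
  Exemption: 45000 Ft − 20% × (65000 Ft − 34000 Ft) = 45000 Ft − 6200 Ft = 38800 Ft
  Base: 65000 Ft − 38800 Ft = 26200 Ft
  26200 Ft × 15% = 3930 Ft

Mainline income levy:
  28000 Ft × 11% = 3080 Ft
  19000 Ft × 19% = 3610 Ft
  29500 Ft × 29% = 8555 Ft
  → 15245 Ft
  Less low-income housing credit 4000 Ft → 11245 Ft

11245 Ft > 3930 Ft, so the mainline income levy governs.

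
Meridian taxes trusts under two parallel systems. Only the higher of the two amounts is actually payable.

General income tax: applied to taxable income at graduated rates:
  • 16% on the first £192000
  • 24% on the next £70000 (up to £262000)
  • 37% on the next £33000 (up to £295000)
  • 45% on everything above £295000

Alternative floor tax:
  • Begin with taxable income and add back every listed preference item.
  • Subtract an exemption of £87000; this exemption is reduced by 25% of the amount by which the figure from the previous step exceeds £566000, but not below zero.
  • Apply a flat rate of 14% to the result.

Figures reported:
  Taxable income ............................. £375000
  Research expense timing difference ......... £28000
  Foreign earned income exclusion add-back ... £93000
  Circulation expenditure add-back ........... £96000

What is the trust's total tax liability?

£95730

Alternative floor tax:
  Adjusted income: £375000 + £28000 + £93000 + £96000 = £592000
  Exemption: £87000 − 25% × (£592000 − £566000) = £87000 − £6500 = £80500
  Base: £592000 − £80500 = £511500
  £511500 × 14% = £71610

General income tax:
  £192000 × 16% = £30720
  £70000 × 24% = £16800
  £33000 × 37% = £12210
  £80000 × 45% = £36000
  → £95730

£95730 > £71610, so the general income tax governs.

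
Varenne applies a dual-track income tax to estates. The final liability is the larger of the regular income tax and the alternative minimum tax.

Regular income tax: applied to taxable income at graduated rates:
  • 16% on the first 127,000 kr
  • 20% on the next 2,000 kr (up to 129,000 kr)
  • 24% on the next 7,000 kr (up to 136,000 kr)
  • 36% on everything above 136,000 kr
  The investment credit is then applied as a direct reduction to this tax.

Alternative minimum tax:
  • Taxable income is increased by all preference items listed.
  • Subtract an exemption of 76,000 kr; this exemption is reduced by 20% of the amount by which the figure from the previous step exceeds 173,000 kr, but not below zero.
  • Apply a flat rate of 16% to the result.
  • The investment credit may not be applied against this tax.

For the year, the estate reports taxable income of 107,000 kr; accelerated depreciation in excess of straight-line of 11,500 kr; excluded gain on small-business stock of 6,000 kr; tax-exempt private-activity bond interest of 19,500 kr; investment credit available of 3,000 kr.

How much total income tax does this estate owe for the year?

14,120 kr

Alternative minimum tax:
  Adjusted income: 107,000 kr + 11,500 kr + 6,000 kr + 19,500 kr = 144,000 kr
  Exemption: 144,000 kr ≤ 173,000 kr, so full 76,000 kr applies
  Base: 144,000 kr − 76,000 kr = 68,000 kr
  68,000 kr × 16% = 10,880 kr

Regular income tax:
  107,000 kr × 16% = 17,120 kr
  Less investment credit 3,000 kr → 14,120 kr

14,120 kr > 10,880 kr, so the regular income tax governs.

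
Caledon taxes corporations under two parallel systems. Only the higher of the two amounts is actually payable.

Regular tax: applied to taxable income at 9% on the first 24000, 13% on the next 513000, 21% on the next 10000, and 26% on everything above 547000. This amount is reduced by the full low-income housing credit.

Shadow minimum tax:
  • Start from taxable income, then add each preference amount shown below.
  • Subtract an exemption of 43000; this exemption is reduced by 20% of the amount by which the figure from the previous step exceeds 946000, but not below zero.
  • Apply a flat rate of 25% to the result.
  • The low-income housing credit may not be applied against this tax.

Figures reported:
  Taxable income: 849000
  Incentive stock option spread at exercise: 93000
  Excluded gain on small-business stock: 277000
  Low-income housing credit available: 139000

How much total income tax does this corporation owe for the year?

304750

Regular tax:
  24000 × 9% = 2160
  513000 × 13% = 66690
  10000 × 21% = 2100
  302000 × 26% = 78520
  → 149470
  Less low-income housing credit 139000 → 10470

Shadow minimum tax:
  Adjusted income: 849000 + 93000 + 277000 = 1219000
  Exemption: 20% × (1219000 − 946000) = 54600 ≥ 43000, so the exemption is fully phased out
  Base: 1219000 − 0 = 1219000
  1219000 × 25% = 304750

304750 > 10470, so the shadow minimum tax is the binding amount.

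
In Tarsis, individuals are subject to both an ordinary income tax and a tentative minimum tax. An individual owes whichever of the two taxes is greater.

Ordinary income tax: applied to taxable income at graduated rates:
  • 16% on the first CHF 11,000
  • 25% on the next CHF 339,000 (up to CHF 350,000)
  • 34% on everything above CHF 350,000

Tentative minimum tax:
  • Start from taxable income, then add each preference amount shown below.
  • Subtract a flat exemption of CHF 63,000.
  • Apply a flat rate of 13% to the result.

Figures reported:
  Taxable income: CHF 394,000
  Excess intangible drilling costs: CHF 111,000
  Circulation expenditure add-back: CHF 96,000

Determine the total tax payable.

Ordinary income tax:
  CHF 11,000 × 16% = CHF 1,760
  CHF 339,000 × 25% = CHF 84,750
  CHF 44,000 × 34% = CHF 14,960
  → CHF 101,470

Tentative minimum tax:
  Adjusted income: CHF 394,000 + CHF 111,000 + CHF 96,000 = CHF 601,000
  Less exemption CHF 63,000 → base CHF 538,000
  CHF 538,000 × 13% = CHF 69,940

CHF 101,470 > CHF 69,940, so the ordinary income tax governs.

CHF 101,470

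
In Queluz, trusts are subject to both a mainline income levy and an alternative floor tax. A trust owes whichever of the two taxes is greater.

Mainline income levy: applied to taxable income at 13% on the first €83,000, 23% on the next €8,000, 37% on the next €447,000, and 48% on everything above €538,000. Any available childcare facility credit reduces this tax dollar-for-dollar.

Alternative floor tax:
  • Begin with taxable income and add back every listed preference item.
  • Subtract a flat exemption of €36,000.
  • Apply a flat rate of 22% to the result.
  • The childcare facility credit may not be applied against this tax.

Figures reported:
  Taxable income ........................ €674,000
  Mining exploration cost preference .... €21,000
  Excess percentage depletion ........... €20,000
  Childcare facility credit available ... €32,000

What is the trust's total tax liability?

€211,300

Alternative floor tax:
  Adjusted income: €674,000 + €21,000 + €20,000 = €715,000
  Less exemption €36,000 → base €679,000
  €679,000 × 22% = €149,380

Mainline income levy:
  €83,000 × 13% = €10,790
  €8,000 × 23% = €1,840
  €447,000 × 37% = €165,390
  €136,000 × 48% = €65,280
  → €243,300
  Less childcare facility credit €32,000 → €211,300

€211,300 > €149,380, so the mainline income levy governs.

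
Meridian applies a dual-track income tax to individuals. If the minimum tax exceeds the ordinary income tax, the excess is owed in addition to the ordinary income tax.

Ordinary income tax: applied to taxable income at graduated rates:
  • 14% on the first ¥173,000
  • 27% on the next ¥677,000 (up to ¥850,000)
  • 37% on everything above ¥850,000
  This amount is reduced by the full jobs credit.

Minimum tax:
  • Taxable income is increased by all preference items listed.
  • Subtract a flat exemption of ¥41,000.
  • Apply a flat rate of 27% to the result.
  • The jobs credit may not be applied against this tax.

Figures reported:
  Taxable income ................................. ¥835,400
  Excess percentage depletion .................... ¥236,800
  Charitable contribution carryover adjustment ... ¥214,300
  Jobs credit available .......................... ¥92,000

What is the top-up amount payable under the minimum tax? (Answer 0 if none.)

Ordinary income tax:
  ¥173,000 × 14% = ¥24,220
  ¥662,400 × 27% = ¥178,848
  → ¥203,068
  Less jobs credit ¥92,000 → ¥111,068

Minimum tax:
  Adjusted income: ¥835,400 + ¥236,800 + ¥214,300 = ¥1,286,500
  Less exemption ¥41,000 → base ¥1,245,500
  ¥1,245,500 × 27% = ¥336,285

Excess of minimum tax over ordinary income tax: ¥336,285 − ¥111,068 = ¥225,217.

¥225,217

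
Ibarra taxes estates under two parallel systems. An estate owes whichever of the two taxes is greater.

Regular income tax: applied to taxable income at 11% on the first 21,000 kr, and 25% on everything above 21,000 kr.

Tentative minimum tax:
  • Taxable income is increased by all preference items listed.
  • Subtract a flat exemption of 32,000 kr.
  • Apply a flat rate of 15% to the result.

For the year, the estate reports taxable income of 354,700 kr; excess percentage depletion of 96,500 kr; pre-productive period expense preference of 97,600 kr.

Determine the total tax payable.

85,735 kr

Regular income tax:
  21,000 kr × 11% = 2,310 kr
  333,700 kr × 25% = 83,425 kr
  → 85,735 kr

Tentative minimum tax:
  Adjusted income: 354,700 kr + 96,500 kr + 97,600 kr = 548,800 kr
  Less exemption 32,000 kr → base 516,800 kr
  516,800 kr × 15% = 77,520 kr

85,735 kr > 77,520 kr, so the regular income tax governs.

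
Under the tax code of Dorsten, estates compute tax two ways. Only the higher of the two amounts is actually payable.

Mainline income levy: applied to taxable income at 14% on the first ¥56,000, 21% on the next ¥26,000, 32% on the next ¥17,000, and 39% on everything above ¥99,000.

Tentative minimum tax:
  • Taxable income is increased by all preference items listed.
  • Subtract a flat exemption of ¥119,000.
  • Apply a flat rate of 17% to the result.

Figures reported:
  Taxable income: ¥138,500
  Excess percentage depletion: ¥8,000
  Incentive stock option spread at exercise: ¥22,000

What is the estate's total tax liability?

¥34,145

Tentative minimum tax:
  Adjusted income: ¥138,500 + ¥8,000 + ¥22,000 = ¥168,500
  Less exemption ¥119,000 → base ¥49,500
  ¥49,500 × 17% = ¥8,415

Mainline income levy:
  ¥56,000 × 14% = ¥7,840
  ¥26,000 × 21% = ¥5,460
  ¥17,000 × 32% = ¥5,440
  ¥39,500 × 39% = ¥15,405
  → ¥34,145

¥34,145 > ¥8,415, so the mainline income levy governs.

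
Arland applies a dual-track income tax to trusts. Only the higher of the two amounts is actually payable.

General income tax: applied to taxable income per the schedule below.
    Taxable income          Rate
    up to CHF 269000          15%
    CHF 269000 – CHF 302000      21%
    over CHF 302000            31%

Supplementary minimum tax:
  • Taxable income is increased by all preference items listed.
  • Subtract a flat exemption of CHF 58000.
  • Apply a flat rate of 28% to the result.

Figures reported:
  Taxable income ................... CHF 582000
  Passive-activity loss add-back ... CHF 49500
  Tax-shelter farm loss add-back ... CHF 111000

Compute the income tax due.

CHF 191660

General income tax:
  CHF 269000 × 15% = CHF 40350
  CHF 33000 × 21% = CHF 6930
  CHF 280000 × 31% = CHF 86800
  → CHF 134080

Supplementary minimum tax:
  Adjusted income: CHF 582000 + CHF 49500 + CHF 111000 = CHF 742500
  Less exemption CHF 58000 → base CHF 684500
  CHF 684500 × 28% = CHF 191660

CHF 191660 > CHF 134080, so the supplementary minimum tax is the binding amount.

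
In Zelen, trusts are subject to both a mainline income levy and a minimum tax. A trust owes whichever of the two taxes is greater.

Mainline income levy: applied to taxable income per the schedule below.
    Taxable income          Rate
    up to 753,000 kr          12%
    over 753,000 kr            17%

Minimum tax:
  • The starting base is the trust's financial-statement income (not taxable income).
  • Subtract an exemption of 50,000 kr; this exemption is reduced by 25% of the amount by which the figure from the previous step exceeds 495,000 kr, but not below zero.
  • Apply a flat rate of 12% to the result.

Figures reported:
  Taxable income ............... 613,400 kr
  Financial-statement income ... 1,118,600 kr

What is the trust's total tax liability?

Mainline income levy:
  613,400 kr × 12% = 73,608 kr

Minimum tax:
  Base (financial-statement income): 1,118,600 kr
  Exemption: 25% × (1,118,600 kr − 495,000 kr) = 155,900 kr ≥ 50,000 kr, so the exemption is fully phased out
  Base: 1,118,600 kr − 0 kr = 1,118,600 kr
  1,118,600 kr × 12% = 134,232 kr

134,232 kr > 73,608 kr, so the minimum tax is the binding amount.

134,232 kr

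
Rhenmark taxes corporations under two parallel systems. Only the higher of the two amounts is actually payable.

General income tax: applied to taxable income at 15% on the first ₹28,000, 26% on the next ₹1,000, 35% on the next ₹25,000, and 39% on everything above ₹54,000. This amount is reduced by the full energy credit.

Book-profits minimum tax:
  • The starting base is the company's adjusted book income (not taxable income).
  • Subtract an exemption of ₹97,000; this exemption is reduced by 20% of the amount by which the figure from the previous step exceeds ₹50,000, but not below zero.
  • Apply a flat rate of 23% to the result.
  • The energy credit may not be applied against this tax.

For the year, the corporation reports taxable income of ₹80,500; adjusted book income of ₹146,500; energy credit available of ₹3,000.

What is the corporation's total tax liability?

₹20,545

General income tax:
  ₹28,000 × 15% = ₹4,200
  ₹1,000 × 26% = ₹260
  ₹25,000 × 35% = ₹8,750
  ₹26,500 × 39% = ₹10,335
  → ₹23,545
  Less energy credit ₹3,000 → ₹20,545

Book-profits minimum tax:
  Base (adjusted book income): ₹146,500
  Exemption: ₹97,000 − 20% × (₹146,500 − ₹50,000) = ₹97,000 − ₹19,300 = ₹77,700
  Base: ₹146,500 − ₹77,700 = ₹68,800
  ₹68,800 × 23% = ₹15,824

₹20,545 > ₹15,824, so the general income tax governs.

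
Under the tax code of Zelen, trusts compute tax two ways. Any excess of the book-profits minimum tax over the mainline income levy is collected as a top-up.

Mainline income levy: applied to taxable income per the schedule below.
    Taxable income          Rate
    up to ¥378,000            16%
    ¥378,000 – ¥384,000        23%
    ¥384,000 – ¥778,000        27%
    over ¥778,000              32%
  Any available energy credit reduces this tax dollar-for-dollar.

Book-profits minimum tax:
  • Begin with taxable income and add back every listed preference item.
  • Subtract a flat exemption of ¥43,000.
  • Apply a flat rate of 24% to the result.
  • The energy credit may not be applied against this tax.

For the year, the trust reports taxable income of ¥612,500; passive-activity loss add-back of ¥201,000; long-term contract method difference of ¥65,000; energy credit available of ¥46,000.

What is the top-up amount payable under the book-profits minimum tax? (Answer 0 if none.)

¥122,965

Mainline income levy:
  ¥378,000 × 16% = ¥60,480
  ¥6,000 × 23% = ¥1,380
  ¥228,500 × 27% = ¥61,695
  → ¥123,555
  Less energy credit ¥46,000 → ¥77,555

Book-profits minimum tax:
  Adjusted income: ¥612,500 + ¥201,000 + ¥65,000 = ¥878,500
  Less exemption ¥43,000 → base ¥835,500
  ¥835,500 × 24% = ¥200,520

Excess of book-profits minimum tax over mainline income levy: ¥200,520 − ¥77,555 = ¥122,965.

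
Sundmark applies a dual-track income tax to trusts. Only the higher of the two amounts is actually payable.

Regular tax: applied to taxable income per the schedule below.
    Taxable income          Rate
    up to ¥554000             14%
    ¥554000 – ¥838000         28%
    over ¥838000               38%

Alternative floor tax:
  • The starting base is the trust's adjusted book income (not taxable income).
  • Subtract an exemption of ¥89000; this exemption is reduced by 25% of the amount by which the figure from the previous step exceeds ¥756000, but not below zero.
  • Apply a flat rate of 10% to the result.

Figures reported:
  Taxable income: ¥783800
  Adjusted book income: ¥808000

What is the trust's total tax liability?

Regular tax:
  ¥554000 × 14% = ¥77560
  ¥229800 × 28% = ¥64344
  → ¥141904

Alternative floor tax:
  Base (adjusted book income): ¥808000
  Exemption: ¥89000 − 25% × (¥808000 − ¥756000) = ¥89000 − ¥13000 = ¥76000
  Base: ¥808000 − ¥76000 = ¥732000
  ¥732000 × 10% = ¥73200

¥141904 > ¥73200, so the regular tax governs.

¥141904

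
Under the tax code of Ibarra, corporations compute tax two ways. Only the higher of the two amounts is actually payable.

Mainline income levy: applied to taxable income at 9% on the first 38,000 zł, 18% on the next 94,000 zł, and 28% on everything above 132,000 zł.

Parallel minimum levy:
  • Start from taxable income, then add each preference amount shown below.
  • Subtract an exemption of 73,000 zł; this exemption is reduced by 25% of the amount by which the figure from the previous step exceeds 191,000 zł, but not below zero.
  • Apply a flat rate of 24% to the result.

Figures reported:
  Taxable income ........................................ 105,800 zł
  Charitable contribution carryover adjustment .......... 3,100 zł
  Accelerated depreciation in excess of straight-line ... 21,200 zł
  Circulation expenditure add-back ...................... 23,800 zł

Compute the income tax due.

Parallel minimum levy:
  Adjusted income: 105,800 zł + 3,100 zł + 21,200 zł + 23,800 zł = 153,900 zł
  Exemption: 153,900 zł ≤ 191,000 zł, so full 73,000 zł applies
  Base: 153,900 zł − 73,000 zł = 80,900 zł
  80,900 zł × 24% = 19,416 zł

Mainline income levy:
  38,000 zł × 9% = 3,420 zł
  67,800 zł × 18% = 12,204 zł
  → 15,624 zł

19,416 zł > 15,624 zł, so the parallel minimum levy is the binding amount.

19,416 zł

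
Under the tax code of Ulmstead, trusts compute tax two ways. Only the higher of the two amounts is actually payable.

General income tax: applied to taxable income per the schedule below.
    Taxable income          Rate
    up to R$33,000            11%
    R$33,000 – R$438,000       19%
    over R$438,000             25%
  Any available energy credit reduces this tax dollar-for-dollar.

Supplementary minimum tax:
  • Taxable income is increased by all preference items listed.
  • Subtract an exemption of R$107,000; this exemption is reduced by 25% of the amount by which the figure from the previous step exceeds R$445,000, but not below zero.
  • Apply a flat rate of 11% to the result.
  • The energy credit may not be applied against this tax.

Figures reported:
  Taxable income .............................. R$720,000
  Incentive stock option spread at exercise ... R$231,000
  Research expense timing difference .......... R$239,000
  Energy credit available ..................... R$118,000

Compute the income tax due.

Supplementary minimum tax:
  Adjusted income: R$720,000 + R$231,000 + R$239,000 = R$1,190,000
  Exemption: 25% × (R$1,190,000 − R$445,000) = R$186,250 ≥ R$107,000, so the exemption is fully phased out
  Base: R$1,190,000 − R$0 = R$1,190,000
  R$1,190,000 × 11% = R$130,900

General income tax:
  R$33,000 × 11% = R$3,630
  R$405,000 × 19% = R$76,950
  R$282,000 × 25% = R$70,500
  → R$151,080
  Less energy credit R$118,000 → R$33,080

R$130,900 > R$33,080, so the supplementary minimum tax is the binding amount.

R$130,900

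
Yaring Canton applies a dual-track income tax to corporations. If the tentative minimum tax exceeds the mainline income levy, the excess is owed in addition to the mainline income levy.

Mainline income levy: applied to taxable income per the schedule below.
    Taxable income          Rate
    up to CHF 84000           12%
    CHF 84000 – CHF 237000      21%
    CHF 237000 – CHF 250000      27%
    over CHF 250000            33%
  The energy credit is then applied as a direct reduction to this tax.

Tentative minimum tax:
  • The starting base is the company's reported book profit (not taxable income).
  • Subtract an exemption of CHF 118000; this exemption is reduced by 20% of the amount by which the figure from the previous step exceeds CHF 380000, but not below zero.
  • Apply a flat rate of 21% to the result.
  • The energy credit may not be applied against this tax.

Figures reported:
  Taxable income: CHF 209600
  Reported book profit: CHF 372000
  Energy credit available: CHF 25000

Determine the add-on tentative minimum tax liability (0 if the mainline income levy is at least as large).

CHF 41884

Tentative minimum tax:
  Base (reported book profit): CHF 372000
  Exemption: CHF 372000 ≤ CHF 380000, so full CHF 118000 applies
  Base: CHF 372000 − CHF 118000 = CHF 254000
  CHF 254000 × 21% = CHF 53340

Mainline income levy:
  CHF 84000 × 12% = CHF 10080
  CHF 125600 × 21% = CHF 26376
  → CHF 36456
  Less energy credit CHF 25000 → CHF 11456

Excess of tentative minimum tax over mainline income levy: CHF 53340 − CHF 11456 = CHF 41884.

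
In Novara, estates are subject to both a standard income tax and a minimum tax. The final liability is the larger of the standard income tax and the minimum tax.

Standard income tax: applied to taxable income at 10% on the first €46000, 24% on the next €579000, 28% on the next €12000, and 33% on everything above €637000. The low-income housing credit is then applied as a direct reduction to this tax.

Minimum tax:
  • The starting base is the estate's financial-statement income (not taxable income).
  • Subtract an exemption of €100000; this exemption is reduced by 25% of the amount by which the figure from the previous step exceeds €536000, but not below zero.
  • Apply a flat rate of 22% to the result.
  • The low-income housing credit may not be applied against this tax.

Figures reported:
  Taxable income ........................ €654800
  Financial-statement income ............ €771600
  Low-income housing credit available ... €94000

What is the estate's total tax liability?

Standard income tax:
  €46000 × 10% = €4600
  €579000 × 24% = €138960
  €12000 × 28% = €3360
  €17800 × 33% = €5874
  → €152794
  Less low-income housing credit €94000 → €58794

Minimum tax:
  Base (financial-statement income): €771600
  Exemption: €100000 − 25% × (€771600 − €536000) = €100000 − €58900 = €41100
  Base: €771600 − €41100 = €730500
  €730500 × 22% = €160710

€160710 > €58794, so the minimum tax is the binding amount.

€160710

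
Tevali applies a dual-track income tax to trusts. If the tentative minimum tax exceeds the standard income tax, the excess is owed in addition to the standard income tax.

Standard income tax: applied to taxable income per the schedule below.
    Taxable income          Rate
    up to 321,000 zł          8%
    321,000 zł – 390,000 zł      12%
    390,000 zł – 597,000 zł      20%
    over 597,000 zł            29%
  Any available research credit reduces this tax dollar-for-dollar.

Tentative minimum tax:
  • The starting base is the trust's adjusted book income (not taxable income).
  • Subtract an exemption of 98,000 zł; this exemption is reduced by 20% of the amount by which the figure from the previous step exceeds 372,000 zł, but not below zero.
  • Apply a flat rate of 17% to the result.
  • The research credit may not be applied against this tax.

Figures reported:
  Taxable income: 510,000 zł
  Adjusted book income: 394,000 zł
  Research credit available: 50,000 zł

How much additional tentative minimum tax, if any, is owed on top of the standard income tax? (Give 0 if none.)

Standard income tax:
  321,000 zł × 8% = 25,680 zł
  69,000 zł × 12% = 8,280 zł
  120,000 zł × 20% = 24,000 zł
  → 57,960 zł
  Less research credit 50,000 zł → 7,960 zł

Tentative minimum tax:
  Base (adjusted book income): 394,000 zł
  Exemption: 98,000 zł − 20% × (394,000 zł − 372,000 zł) = 98,000 zł − 4,400 zł = 93,600 zł
  Base: 394,000 zł − 93,600 zł = 300,400 zł
  300,400 zł × 17% = 51,068 zł

Excess of tentative minimum tax over standard income tax: 51,068 zł − 7,960 zł = 43,108 zł.

43,108 zł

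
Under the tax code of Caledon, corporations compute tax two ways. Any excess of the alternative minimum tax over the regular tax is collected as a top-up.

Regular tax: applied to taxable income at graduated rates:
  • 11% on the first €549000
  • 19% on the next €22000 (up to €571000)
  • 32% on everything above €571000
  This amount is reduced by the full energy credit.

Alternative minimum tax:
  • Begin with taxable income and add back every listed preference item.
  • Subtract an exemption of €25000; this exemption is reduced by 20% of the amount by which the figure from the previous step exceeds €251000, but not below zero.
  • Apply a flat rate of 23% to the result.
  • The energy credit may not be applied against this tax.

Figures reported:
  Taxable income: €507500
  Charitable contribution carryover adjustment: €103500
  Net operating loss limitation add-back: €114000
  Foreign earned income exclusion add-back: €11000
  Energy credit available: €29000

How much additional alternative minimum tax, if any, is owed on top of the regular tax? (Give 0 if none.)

Alternative minimum tax:
  Adjusted income: €507500 + €103500 + €114000 + €11000 = €736000
  Exemption: 20% × (€736000 − €251000) = €97000 ≥ €25000, so the exemption is fully phased out
  Base: €736000 − €0 = €736000
  €736000 × 23% = €169280

Regular tax:
  €507500 × 11% = €55825
  Less energy credit €29000 → €26825

Excess of alternative minimum tax over regular tax: €169280 − €26825 = €142455.

€142455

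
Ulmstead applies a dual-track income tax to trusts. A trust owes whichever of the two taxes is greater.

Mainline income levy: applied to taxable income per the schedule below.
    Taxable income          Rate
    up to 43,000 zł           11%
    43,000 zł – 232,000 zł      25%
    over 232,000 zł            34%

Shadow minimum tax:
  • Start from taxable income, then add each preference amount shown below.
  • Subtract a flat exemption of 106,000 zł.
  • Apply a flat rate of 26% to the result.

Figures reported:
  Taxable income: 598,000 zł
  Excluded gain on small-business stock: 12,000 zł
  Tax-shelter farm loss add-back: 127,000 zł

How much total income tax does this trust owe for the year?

Mainline income levy:
  43,000 zł × 11% = 4,730 zł
  189,000 zł × 25% = 47,250 zł
  366,000 zł × 34% = 124,440 zł
  → 176,420 zł

Shadow minimum tax:
  Adjusted income: 598,000 zł + 12,000 zł + 127,000 zł = 737,000 zł
  Less exemption 106,000 zł → base 631,000 zł
  631,000 zł × 26% = 164,060 zł

176,420 zł > 164,060 zł, so the mainline income levy governs.

176,420 zł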